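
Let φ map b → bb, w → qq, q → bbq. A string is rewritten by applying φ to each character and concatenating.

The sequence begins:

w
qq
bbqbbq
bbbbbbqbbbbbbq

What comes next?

bbbbbbbbbbbbbbqbbbbbbbbbbbbbbq

Replace each of the 14 characters of bbbbbbqbbbbbbq in place — bb bb bb bb bb bb bbq bb bb bb bb bb bb bbq — and concatenate.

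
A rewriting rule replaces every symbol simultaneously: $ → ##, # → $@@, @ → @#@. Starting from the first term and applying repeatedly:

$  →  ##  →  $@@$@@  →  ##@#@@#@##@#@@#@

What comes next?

Replace each of the 16 characters of ##@#@@#@##@#@@#@ in place — $@@ $@@ @#@ $@@ @#@ @#@ $@@ @#@ $@@ $@@ @#@ $@@ @#@ @#@ $@@ @#@ — and concatenate.

$@@$@@@#@$@@@#@@#@$@@@#@$@@$@@@#@$@@@#@@#@$@@@#@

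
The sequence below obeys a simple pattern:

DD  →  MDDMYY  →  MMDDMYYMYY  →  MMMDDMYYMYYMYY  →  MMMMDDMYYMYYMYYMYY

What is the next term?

Every step adds M to the front and MYY to the end of the previous string.
Applying this once more to MMMMDDMYYMYYMYYMYY:

MMMMMDDMYYMYYMYYMYYMYY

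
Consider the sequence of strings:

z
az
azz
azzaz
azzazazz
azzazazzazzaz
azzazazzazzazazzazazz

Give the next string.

azzazazzazzazazzazazzazzazazzazzaz

Each term (from the third on) is the previous term followed by the one before it: term 3 = az·z = azz.
So term 8 is azzazazzazzazazzazazz·azzazazzazzaz.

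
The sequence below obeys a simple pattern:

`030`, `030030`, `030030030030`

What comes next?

s(k+1) = s(k)·s(k) — each term doubles the last.
Doubling 030030030030:

030030030030030030030030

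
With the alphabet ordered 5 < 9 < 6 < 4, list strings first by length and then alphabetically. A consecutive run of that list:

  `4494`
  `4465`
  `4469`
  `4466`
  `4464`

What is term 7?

Advancing 2 positions from 4464 through 4464 → 4445 reaches term 7.

4449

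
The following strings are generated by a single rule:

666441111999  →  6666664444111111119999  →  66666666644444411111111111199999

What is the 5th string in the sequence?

Reading off run lengths: 6 runs 3, 6, 9; 4 runs 2, 4, 6; 1 runs 4, 8, 12; 9 runs 3, 4, 5 — each is linear in n (n = 1, 2, …).
At n = 5 the blocks have lengths 15, 10, 20, 7.

6666666666666664444444444111111111111111111119999999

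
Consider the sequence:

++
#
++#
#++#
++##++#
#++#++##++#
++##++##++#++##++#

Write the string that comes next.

#++#++##++#++##++##++#++##++#

This is a Fibonacci-style word recurrence s(k) = s(k−2)·s(k−1): e.g. ++·# = ++#.
So term 8 is #++#++##++#·++##++##++#++##++#.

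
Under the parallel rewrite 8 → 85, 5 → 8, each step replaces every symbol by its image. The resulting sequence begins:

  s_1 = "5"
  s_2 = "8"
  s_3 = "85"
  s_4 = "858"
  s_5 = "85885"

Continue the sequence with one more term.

85885858

Rewriting each symbol of 85885: 8→85, 5→8, 8→85, 8→85, 5→8, which concatenates to 85 8 85 85 8.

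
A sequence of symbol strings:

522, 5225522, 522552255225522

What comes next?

Each string is two copies of the previous one joined by '5'.
So the next term is two copies of 522552255225522 with '5' between the halves.

5225522552255225522552255225522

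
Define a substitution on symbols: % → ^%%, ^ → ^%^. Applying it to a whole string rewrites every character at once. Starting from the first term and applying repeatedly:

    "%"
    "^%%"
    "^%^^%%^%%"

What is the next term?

Apply φ to ^%^^%%^%% symbol by symbol: ^→^%^, %→^%%, ^→^%^, ^→^%^, %→^%%, %→^%%, ^→^%^, %→^%%, %→^%%; joined: ^%^ ^%% ^%^ ^%^ ^%% ^%% ^%^ ^%% ^%%.

^%^^%%^%^^%^^%%^%%^%^^%%^%%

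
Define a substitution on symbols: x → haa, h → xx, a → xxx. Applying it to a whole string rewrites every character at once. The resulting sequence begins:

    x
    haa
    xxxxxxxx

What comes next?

Rewriting each symbol of xxxxxxxx: x→haa, x→haa, x→haa, x→haa, x→haa, x→haa, x→haa, x→haa, which concatenates to haa haa haa haa haa haa haa haa.

haahaahaahaahaahaahaahaa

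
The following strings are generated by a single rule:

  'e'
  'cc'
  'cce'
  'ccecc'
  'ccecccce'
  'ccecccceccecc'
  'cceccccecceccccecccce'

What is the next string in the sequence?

cceccccecceccccecccceccecccceccecc

From term 3 onward, concatenate the last term with the second-to-last: cc·e = cce, cce·cc = ccecc, …
Continuing: cceccccecceccccecccce · ccecccceccecc gives term 8.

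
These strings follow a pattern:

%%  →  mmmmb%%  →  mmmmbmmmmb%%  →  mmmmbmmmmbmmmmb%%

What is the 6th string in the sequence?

mmmmbmmmmbmmmmbmmmmbmmmmb%%

Each term is the previous one with mmmmb prepended.
From mmmmbmmmmbmmmmb%%, 2 further steps: mmmmbmmmmbmmmmb%% → mmmmbmmmmbmmmmbmmmmb%% → (answer).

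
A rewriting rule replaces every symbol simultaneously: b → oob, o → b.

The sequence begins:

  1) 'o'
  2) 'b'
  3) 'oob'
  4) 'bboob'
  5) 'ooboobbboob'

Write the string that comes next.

Rewriting each symbol of ooboobbboob: o→b, o→b, b→oob, o→b, o→b, b→oob, b→oob, b→oob, o→b, o→b, b→oob, which concatenates to b b oob b b oob oob oob b b oob.

bboobbboobooboobbboob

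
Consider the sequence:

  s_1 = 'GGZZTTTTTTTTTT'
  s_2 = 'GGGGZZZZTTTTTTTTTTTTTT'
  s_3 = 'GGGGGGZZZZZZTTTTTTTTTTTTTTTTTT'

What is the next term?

GGGGGGGGZZZZZZZZTTTTTTTTTTTTTTTTTTTTTT

Reading off run lengths: G runs 2, 4, 6; Z runs 2, 4, 6; T runs 10, 14, 18 — each is linear in n, where the shown terms are n = 2, 3, 4.
For the next term, n = 5, so the run lengths are 8, 8, 22.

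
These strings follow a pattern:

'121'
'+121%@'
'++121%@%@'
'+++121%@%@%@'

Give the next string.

Each term wraps the previous one in + on the left and %@ on the right.
So the next term is +·+++121%@%@%@·%@.

++++121%@%@%@%@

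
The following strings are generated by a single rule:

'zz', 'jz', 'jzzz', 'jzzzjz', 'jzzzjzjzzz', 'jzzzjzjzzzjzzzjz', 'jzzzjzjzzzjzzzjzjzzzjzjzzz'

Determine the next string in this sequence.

Each term (from the third on) is the previous term followed by the one before it: term 3 = jz·zz = jzzz.
The next term joins jzzzjzjzzzjzzzjzjzzzjzjzzz and jzzzjzjzzzjzzzjz.

jzzzjzjzzzjzzzjzjzzzjzjzzzjzzzjzjzzzjzzzjz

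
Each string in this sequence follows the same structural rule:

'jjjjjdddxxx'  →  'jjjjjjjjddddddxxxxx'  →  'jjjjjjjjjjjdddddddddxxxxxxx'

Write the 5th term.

jjjjjjjjjjjjjjjjjdddddddddddddddxxxxxxxxxxx

The n-th term is 3n+2 j's then 3n d's then 2n+1 x's (n = 1, 2, …).
Setting n = 5 gives 17, 15, 11 characters in each block.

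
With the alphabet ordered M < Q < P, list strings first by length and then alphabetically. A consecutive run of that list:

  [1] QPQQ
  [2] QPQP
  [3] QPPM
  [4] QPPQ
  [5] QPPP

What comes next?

Treat QPPP as a base-3 numeral over the given alphabet and add one, carrying through any trailing P's.

PMMM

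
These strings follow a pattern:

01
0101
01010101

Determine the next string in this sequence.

s(k+1) = s(k)·s(k) — each term doubles the last.
Doubling 01010101:

0101010101010101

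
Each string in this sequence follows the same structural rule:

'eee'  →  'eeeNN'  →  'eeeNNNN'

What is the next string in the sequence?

eeeNNNNNN

The strings grow by a fixed suffix NN each time.
One more step from eeeNNNN gives the answer.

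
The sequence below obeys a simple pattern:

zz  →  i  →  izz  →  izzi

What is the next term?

Each term (from the third on) is the previous term followed by the one before it: term 3 = i·zz = izz.
The next term joins izzi and izz.

izziizz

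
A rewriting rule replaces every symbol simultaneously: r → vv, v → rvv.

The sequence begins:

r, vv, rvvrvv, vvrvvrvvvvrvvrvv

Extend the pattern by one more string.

Applying the rule to each of the 16 symbols of vvrvvrvvvvrvvrvv gives the pieces rvv rvv vv rvv rvv vv rvv rvv rvv rvv vv rvv rvv vv rvv rvv, which concatenate to the answer.

rvvrvvvvrvvrvvvvrvvrvvrvvrvvvvrvvrvvvvrvvrvv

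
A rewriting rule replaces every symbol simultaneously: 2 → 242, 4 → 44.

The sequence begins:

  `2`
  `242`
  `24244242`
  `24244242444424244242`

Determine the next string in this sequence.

Replace each of the 20 characters of 24244242444424244242 in place — 242 44 242 44 44 242 44 242 44 44 44 44 242 44 242 44 44 242 44 242 — and concatenate.

242442424444242442424444444424244242444424244242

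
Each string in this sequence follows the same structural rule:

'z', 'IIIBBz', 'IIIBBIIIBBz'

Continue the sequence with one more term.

Each term is the previous one with IIIBB prepended.
Applying this once more to IIIBBIIIBBz:

IIIBBIIIBBIIIBBz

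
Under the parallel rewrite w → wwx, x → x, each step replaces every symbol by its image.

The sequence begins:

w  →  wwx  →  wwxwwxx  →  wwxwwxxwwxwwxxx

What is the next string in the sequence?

Applying the rule to each of the 15 symbols of wwxwwxxwwxwwxxx gives the pieces wwx wwx x wwx wwx x x wwx wwx x wwx wwx x x x, which concatenate to the answer.

wwxwwxxwwxwwxxxwwxwwxxwwxwwxxxx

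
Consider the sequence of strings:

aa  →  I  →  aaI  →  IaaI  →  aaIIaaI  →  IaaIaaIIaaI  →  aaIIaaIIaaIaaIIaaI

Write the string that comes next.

IaaIaaIIaaIaaIIaaIIaaIaaIIaaI

Each term (from the third on) is the two preceding terms concatenated in order: term 3 = aa·I = aaI.
Continuing: IaaIaaIIaaI · aaIIaaIIaaIaaIIaaI gives term 8.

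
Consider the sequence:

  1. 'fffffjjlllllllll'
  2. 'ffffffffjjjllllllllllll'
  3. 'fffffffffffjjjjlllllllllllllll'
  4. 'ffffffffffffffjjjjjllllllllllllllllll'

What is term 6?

ffffffffffffffffffffjjjjjjjllllllllllllllllllllllll

The n-th term is 3n-1 f's then n j's then 3n+3 l's, where the shown terms are n = 2, 3, 4, 5.
For term 6, n = 7, so the run lengths are 20, 7, 24.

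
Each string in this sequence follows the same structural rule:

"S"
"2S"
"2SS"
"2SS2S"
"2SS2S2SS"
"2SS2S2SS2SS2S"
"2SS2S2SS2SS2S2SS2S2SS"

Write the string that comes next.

From term 3 onward, concatenate the last term with the second-to-last: 2S·S = 2SS, 2SS·2S = 2SS2S, …
The next term joins 2SS2S2SS2SS2S2SS2S2SS and 2SS2S2SS2SS2S.

2SS2S2SS2SS2S2SS2S2SS2SS2S2SS2SS2S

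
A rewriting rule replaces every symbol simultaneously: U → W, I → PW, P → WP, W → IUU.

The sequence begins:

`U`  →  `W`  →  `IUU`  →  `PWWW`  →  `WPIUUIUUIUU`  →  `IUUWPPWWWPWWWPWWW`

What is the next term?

PWWWIUUWPWPIUUIUUIUUWPIUUIUUIUUWPIUUIUUIUU

Applying the rule to each of the 17 symbols of IUUWPPWWWPWWWPWWW gives the pieces PW W W IUU WP WP IUU IUU IUU WP IUU IUU IUU WP IUU IUU IUU, which concatenate to the answer.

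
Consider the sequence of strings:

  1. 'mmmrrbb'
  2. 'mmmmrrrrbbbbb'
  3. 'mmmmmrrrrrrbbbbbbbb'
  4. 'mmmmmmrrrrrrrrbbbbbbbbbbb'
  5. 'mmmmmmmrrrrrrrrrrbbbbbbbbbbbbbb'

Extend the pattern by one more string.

Term n consists of n+2 m's, followed by 2n r's, followed by 3n-1 b's (n = 1, 2, …).
Setting n = 6 gives 8, 12, 17 characters in each block.

mmmmmmmmrrrrrrrrrrrrbbbbbbbbbbbbbbbbb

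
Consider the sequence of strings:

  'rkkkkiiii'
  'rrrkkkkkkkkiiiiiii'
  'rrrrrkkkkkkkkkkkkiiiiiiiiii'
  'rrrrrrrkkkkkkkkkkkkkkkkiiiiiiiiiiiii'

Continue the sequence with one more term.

rrrrrrrrrkkkkkkkkkkkkkkkkkkkkiiiiiiiiiiiiiiii

Term n consists of 2n-1 r's, followed by 4n k's, followed by 3n+1 i's (n = 1, 2, …).
At n = 5 the blocks have lengths 9, 20, 16.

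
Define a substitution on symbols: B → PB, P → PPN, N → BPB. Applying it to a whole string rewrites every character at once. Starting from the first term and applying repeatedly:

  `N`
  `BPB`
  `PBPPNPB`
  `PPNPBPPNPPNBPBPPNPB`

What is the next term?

PPNPPNBPBPPNPBPPNPPNBPBPPNPPNBPBPBPPNPBPPNPPNBPBPPNPB

φ(PPNPBPPNPPNBPBPPNPB) expands symbol-by-symbol to PPN PPN BPB PPN PB PPN PPN BPB PPN PPN BPB PB PPN PB PPN PPN BPB PPN PB; joining the 19 pieces gives the next term.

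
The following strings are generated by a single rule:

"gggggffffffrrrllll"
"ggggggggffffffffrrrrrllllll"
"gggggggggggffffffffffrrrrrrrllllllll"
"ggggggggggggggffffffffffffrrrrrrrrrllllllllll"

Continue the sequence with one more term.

The n-th term is 3n-1 g's then 2n+2 f's then 2n-1 r's then 2n l's, where the shown terms are n = 2, 3, 4, 5.
For the next term, n = 6, so the run lengths are 17, 14, 11, 12.

gggggggggggggggggffffffffffffffrrrrrrrrrrrllllllllllll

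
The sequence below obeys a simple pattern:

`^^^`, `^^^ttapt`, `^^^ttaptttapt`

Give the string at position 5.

^^^ttaptttaptttaptttapt

Each term is the previous one with ttapt appended.
From ^^^ttaptttapt, 2 further steps: ^^^ttaptttapt → ^^^ttaptttaptttapt → (answer).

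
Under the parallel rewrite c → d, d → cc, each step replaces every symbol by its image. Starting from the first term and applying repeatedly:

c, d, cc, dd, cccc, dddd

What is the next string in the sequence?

cccccccc

Expanding dddd: d→cc, d→cc, d→cc, d→cc. Concatenated: cc cc cc cc.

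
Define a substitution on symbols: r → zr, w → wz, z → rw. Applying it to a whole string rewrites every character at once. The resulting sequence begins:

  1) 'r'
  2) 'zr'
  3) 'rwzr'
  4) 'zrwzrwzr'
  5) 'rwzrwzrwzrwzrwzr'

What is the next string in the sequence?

Rewriting the 16 symbols of rwzrwzrwzrwzrwzr one by one yields zr wz rw zr wz rw zr wz rw zr wz rw zr wz rw zr; concatenated:

zrwzrwzrwzrwzrwzrwzrwzrwzrwzrwzr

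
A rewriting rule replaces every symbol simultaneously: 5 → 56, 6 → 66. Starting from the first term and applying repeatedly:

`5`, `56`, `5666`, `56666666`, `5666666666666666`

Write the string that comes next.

Applying the rule to each of the 16 symbols of 5666666666666666 gives the pieces 56 66 66 66 66 66 66 66 66 66 66 66 66 66 66 66, which concatenate to the answer.

56666666666666666666666666666666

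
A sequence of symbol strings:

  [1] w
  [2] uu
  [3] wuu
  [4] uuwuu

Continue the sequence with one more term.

wuuuuwuu

This is a Fibonacci-style word recurrence s(k) = s(k−2)·s(k−1): e.g. w·uu = wuu.
The next term joins wuu and uuwuu.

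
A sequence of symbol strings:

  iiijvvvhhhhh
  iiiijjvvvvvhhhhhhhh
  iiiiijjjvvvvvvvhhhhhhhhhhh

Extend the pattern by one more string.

The n-th term is n+1 i's then n-1 j's then 2n-1 v's then 3n-1 h's, where the shown terms are n = 2, 3, 4.
For the next term, n = 5, so the run lengths are 6, 4, 9, 14.

iiiiiijjjjvvvvvvvvvhhhhhhhhhhhhhh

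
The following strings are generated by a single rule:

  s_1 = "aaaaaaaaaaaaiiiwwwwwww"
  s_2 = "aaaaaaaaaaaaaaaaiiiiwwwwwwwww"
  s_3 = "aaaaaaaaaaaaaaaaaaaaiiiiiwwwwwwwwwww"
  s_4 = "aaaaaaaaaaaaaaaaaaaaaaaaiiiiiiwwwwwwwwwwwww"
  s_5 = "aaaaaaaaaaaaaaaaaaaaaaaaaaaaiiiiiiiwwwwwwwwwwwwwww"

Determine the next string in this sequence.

aaaaaaaaaaaaaaaaaaaaaaaaaaaaaaaaiiiiiiiiwwwwwwwwwwwwwwwww

Each string has the form a^{4n} i^{n} w^{2n+1}, where the shown terms are n = 3, 4, 5, 6, 7.
At n = 8 the blocks have lengths 32, 8, 17.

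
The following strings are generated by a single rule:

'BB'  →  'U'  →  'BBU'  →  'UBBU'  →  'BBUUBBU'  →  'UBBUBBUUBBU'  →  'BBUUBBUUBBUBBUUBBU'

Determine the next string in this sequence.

UBBUBBUUBBUBBUUBBUUBBUBBUUBBU

From term 3 onward, concatenate the second-to-last term with the last: BB·U = BBU, U·BBU = UBBU, …
So term 8 is UBBUBBUUBBU·BBUUBBUUBBUBBUUBBU.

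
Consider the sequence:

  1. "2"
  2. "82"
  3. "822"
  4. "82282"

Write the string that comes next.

82282822

Each term (from the third on) is the previous term followed by the one before it: term 3 = 82·2 = 822.
So term 5 is 82282·822.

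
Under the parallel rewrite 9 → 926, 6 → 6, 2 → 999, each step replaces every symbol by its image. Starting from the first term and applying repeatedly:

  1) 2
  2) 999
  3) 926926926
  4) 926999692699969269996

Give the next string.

Rewriting the 21 symbols of 926999692699969269996 one by one yields 926 999 6 926 926 926 6 926 999 6 926 926 926 6 926 999 6 926 926 926 6; concatenated:

926999692692692669269996926926926692699969269269266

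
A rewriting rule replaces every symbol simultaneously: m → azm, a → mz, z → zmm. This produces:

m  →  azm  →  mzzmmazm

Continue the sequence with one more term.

Expanding mzzmmazm: m→azm, z→zmm, z→zmm, m→azm, m→azm, a→mz, z→zmm, m→azm. Concatenated: azm zmm zmm azm azm mz zmm azm.

azmzmmzmmazmazmmzzmmazm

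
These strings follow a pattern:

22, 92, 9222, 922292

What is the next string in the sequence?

This is a Fibonacci-style word recurrence s(k) = s(k−1)·s(k−2): e.g. 92·22 = 9222.
Continuing: 922292 · 9222 gives term 5.

9222929222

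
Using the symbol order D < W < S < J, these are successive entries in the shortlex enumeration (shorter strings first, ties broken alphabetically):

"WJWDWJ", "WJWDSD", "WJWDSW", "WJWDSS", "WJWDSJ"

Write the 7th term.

Continuing the enumeration 2 steps past WJWDSJ: WJWDSJ → WJWDJD → (answer).

WJWDJW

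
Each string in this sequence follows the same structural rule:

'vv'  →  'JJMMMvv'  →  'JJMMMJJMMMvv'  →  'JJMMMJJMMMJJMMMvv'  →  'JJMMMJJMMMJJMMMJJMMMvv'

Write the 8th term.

The strings grow by a fixed prefix JJMMM each time.
From JJMMMJJMMMJJMMMJJMMMvv, 3 further steps: JJMMMJJMMMJJMMMJJMMMvv → JJMMMJJMMMJJMMMJJMMMJJMMMvv → JJMMMJJMMMJJMMMJJMMMJJMMMJJMMMvv → (answer).

JJMMMJJMMMJJMMMJJMMMJJMMMJJMMMJJMMMvv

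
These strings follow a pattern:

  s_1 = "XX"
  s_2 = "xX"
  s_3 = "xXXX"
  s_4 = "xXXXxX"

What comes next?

This is a Fibonacci-style word recurrence s(k) = s(k−1)·s(k−2): e.g. xX·XX = xXXX.
Continuing: xXXXxX · xXXX gives term 5.

xXXXxXxXXX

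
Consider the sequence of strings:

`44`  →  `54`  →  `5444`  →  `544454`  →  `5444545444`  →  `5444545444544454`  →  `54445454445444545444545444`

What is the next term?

From term 3 onward, concatenate the last term with the second-to-last: 54·44 = 5444, 5444·54 = 544454, …
So term 8 is 54445454445444545444545444·5444545444544454.

544454544454445454445454445444545444544454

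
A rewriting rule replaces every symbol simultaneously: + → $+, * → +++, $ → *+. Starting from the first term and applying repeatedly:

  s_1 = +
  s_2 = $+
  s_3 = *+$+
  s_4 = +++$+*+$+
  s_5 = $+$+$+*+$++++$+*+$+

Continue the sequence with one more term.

*+$+*+$+*+$++++$+*+$+$+$+$+*+$++++$+*+$+

Replace each of the 19 characters of $+$+$+*+$++++$+*+$+ in place — *+ $+ *+ $+ *+ $+ +++ $+ *+ $+ $+ $+ $+ *+ $+ +++ $+ *+ $+ — and concatenate.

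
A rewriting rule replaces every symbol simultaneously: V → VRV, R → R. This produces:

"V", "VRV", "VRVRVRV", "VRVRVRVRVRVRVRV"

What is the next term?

φ(VRVRVRVRVRVRVRV) expands symbol-by-symbol to VRV R VRV R VRV R VRV R VRV R VRV R VRV R VRV; joining the 15 pieces gives the next term.

VRVRVRVRVRVRVRVRVRVRVRVRVRVRVRV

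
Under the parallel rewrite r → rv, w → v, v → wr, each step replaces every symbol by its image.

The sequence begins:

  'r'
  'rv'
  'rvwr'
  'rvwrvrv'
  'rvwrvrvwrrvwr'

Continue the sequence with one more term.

Rewriting the 13 symbols of rvwrvrvwrrvwr one by one yields rv wr v rv wr rv wr v rv rv wr v rv; concatenated:

rvwrvrvwrrvwrvrvrvwrvrv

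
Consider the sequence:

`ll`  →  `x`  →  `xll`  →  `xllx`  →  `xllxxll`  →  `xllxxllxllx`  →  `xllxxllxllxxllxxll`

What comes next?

This is a Fibonacci-style word recurrence s(k) = s(k−1)·s(k−2): e.g. x·ll = xll.
The next term joins xllxxllxllxxllxxll and xllxxllxllx.

xllxxllxllxxllxxllxllxxllxllx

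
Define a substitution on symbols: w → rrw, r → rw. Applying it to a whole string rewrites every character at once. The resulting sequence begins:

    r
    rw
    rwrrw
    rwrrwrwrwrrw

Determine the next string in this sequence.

Expanding rwrrwrwrwrrw: r→rw, w→rrw, r→rw, r→rw, w→rrw, r→rw, w→rrw, r→rw, w→rrw, r→rw, r→rw, w→rrw. Concatenated: rw rrw rw rw rrw rw rrw rw rrw rw rw rrw.

rwrrwrwrwrrwrwrrwrwrrwrwrwrrw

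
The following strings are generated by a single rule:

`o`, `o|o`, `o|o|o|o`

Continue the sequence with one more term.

o|o|o|o|o|o|o|o

Each string is two copies of the previous one joined by '|'.
So the next term is two copies of o|o|o|o with '|' between the halves.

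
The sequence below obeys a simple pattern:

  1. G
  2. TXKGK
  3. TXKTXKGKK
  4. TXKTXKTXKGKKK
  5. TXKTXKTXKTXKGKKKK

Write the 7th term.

s(k+1) = TXK·s(k)·K, so each term gains TXK as a prefix and K as a suffix.
From TXKTXKTXKTXKGKKKK, 2 further steps: TXKTXKTXKTXKGKKKK → TXKTXKTXKTXKTXKGKKKKK → (answer).

TXKTXKTXKTXKTXKTXKGKKKKKK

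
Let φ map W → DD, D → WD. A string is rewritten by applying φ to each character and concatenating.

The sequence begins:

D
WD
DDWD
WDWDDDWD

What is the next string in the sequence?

Rewriting each symbol of WDWDDDWD: W→DD, D→WD, W→DD, D→WD, D→WD, D→WD, W→DD, D→WD, which concatenates to DD WD DD WD WD WD DD WD.

DDWDDDWDWDWDDDWD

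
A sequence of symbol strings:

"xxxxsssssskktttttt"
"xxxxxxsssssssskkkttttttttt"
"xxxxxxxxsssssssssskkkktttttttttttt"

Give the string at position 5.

xxxxxxxxxxxxsssssssssssssskkkkkktttttttttttttttttt

Term n consists of 2n x's, followed by 2n+2 s's, followed by n k's, followed by 3n t's, where the shown terms are n = 2, 3, 4.
For term 5, n = 6, so the run lengths are 12, 14, 6, 18.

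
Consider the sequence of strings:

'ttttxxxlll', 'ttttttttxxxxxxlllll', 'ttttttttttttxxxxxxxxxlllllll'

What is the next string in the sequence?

Reading off run lengths: t runs 4, 8, 12; x runs 3, 6, 9; l runs 3, 5, 7 — each is linear in n (n = 1, 2, …).
For the next term, n = 4, so the run lengths are 16, 12, 9.

ttttttttttttttttxxxxxxxxxxxxlllllllll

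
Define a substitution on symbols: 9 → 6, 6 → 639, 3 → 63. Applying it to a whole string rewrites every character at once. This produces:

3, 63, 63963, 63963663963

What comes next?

Apply φ to 63963663963 symbol by symbol: 6→639, 3→63, 9→6, 6→639, 3→63, 6→639, 6→639, 3→63, 9→6, 6→639, 3→63; joined: 639 63 6 639 63 639 639 63 6 639 63.

6396366396363963963663963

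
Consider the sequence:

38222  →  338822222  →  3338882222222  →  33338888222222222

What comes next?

333338888822222222222

Each string has the form 3^{n} 8^{n} 2^{2n+1} (n = 1, 2, …).
For the next term, n = 5, so the run lengths are 5, 5, 11.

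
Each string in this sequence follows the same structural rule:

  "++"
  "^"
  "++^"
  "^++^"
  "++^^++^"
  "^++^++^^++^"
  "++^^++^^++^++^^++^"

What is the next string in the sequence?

Each term (from the third on) is the two preceding terms concatenated in order: term 3 = ++·^ = ++^.
Continuing: ^++^++^^++^ · ++^^++^^++^++^^++^ gives term 8.

^++^++^^++^++^^++^^++^++^^++^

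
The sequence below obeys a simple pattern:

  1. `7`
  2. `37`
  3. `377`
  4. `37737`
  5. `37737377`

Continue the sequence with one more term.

3773737737737

This is a Fibonacci-style word recurrence s(k) = s(k−1)·s(k−2): e.g. 37·7 = 377.
The next term joins 37737377 and 37737.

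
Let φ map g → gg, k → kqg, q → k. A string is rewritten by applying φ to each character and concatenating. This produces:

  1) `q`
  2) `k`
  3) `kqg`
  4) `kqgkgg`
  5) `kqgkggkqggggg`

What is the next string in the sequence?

kqgkggkqgggggkqgkgggggggggg

Replace each of the 13 characters of kqgkggkqggggg in place — kqg k gg kqg gg gg kqg k gg gg gg gg gg — and concatenate.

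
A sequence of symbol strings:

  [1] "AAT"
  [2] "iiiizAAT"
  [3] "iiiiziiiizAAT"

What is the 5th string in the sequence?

iiiiziiiiziiiiziiiizAAT

Every step adds iiiiz at the front: s(k+1) = iiiiz·s(k).
From iiiiziiiizAAT, 2 further steps: iiiiziiiizAAT → iiiiziiiiziiiizAAT → (answer).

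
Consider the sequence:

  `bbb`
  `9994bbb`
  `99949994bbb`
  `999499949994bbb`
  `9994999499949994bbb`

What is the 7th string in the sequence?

Each term is the previous one with 9994 prepended.
From 9994999499949994bbb, 2 further steps: 9994999499949994bbb → 99949994999499949994bbb → (answer).

999499949994999499949994bbb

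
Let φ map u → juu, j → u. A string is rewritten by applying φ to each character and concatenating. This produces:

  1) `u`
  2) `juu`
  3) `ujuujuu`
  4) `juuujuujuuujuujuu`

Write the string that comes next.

φ(juuujuujuuujuujuu) expands symbol-by-symbol to u juu juu juu u juu juu u juu juu juu u juu juu u juu juu; joining the 17 pieces gives the next term.

ujuujuujuuujuujuuujuujuujuuujuujuuujuujuu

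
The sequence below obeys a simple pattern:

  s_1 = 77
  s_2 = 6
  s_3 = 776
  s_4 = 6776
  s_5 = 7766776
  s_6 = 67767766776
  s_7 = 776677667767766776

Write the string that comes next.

67767766776776677667767766776

Each term (from the third on) is the two preceding terms concatenated in order: term 3 = 77·6 = 776.
Continuing: 67767766776 · 776677667767766776 gives term 8.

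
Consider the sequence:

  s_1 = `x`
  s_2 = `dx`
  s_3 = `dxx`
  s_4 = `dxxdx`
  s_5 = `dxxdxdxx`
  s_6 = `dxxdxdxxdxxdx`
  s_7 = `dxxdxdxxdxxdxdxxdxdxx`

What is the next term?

dxxdxdxxdxxdxdxxdxdxxdxxdxdxxdxxdx

This is a Fibonacci-style word recurrence s(k) = s(k−1)·s(k−2): e.g. dx·x = dxx.
So term 8 is dxxdxdxxdxxdxdxxdxdxx·dxxdxdxxdxxdx.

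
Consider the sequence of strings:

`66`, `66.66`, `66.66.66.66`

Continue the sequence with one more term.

Each string is two copies of the previous one joined by '.'.
Doubling 66.66.66.66 with '.' between the halves:

66.66.66.66.66.66.66.66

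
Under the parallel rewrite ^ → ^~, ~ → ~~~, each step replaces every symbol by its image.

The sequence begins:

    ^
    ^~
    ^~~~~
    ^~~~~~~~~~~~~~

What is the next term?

^~~~~~~~~~~~~~~~~~~~~~~~~~~~~~~~~~~~~~~~~

φ(^~~~~~~~~~~~~~) expands symbol-by-symbol to ^~ ~~~ ~~~ ~~~ ~~~ ~~~ ~~~ ~~~ ~~~ ~~~ ~~~ ~~~ ~~~ ~~~; joining the 14 pieces gives the next term.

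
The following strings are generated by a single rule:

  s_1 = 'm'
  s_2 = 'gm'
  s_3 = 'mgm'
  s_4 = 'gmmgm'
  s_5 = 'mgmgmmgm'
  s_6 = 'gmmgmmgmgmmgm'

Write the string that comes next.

Each term (from the third on) is the two preceding terms concatenated in order: term 3 = m·gm = mgm.
Continuing: mgmgmmgm · gmmgmmgmgmmgm gives term 7.

mgmgmmgmgmmgmmgmgmmgm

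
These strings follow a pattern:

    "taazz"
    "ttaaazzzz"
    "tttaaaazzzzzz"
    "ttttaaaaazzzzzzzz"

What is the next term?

tttttaaaaaazzzzzzzzzz

Each string has the form t^{n} a^{n+1} z^{2n} (n = 1, 2, …).
Setting n = 5 gives 5, 6, 10 characters in each block.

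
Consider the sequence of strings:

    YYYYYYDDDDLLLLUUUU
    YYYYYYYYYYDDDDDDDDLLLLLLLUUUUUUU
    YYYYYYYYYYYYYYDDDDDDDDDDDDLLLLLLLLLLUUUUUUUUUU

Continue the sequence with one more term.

Term n consists of 4n+2 Y's, followed by 4n D's, followed by 3n+1 L's, followed by 3n+1 U's (n = 1, 2, …).
At n = 4 the blocks have lengths 18, 16, 13, 13.

YYYYYYYYYYYYYYYYYYDDDDDDDDDDDDDDDDLLLLLLLLLLLLLUUUUUUUUUUUUU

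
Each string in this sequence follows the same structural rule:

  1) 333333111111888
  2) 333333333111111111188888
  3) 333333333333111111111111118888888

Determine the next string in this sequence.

333333333333333111111111111111111888888888

The n-th term is 3n 3's then 4n-2 1's then 2n-1 8's, where the shown terms are n = 2, 3, 4.
At n = 5 the blocks have lengths 15, 18, 9.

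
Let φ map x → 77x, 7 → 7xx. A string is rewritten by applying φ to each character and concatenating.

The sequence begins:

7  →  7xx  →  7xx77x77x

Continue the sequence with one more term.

7xx77x77x7xx7xx77x7xx7xx77x

Rewriting each symbol of 7xx77x77x: 7→7xx, x→77x, x→77x, 7→7xx, 7→7xx, x→77x, 7→7xx, 7→7xx, x→77x, which concatenates to 7xx 77x 77x 7xx 7xx 77x 7xx 7xx 77x.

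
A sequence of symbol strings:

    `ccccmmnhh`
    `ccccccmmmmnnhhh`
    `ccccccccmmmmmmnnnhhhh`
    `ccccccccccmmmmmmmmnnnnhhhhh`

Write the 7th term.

Each string has the form c^{2n+2} m^{2n} n^{n} h^{n+1} (n = 1, 2, …).
Setting n = 7 gives 16, 14, 7, 8 characters in each block.

ccccccccccccccccmmmmmmmmmmmmmmnnnnnnnhhhhhhhh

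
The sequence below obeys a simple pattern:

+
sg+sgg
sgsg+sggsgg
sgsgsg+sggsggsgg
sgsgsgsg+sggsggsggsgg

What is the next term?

sgsgsgsgsg+sggsggsggsggsgg

Every step adds sg to the front and sgg to the end of the previous string.
So the next term is sg·sgsgsgsg+sggsggsggsgg·sgg.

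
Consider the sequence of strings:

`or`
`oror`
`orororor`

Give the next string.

orororororororor

s(k+1) = s(k)·s(k) — each term doubles the last.
One more doubling of orororor gives the answer.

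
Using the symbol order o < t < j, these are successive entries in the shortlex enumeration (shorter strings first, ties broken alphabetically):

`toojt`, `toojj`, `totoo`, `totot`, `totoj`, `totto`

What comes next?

Treat totto as a base-3 numeral over the given alphabet and add one, carrying through any trailing j's.

tottt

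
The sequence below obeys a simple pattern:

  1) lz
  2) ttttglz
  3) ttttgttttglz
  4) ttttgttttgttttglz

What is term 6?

Each term is the previous one with ttttg prepended.
From ttttgttttgttttglz, 2 further steps: ttttgttttgttttglz → ttttgttttgttttgttttglz → (answer).

ttttgttttgttttgttttgttttglz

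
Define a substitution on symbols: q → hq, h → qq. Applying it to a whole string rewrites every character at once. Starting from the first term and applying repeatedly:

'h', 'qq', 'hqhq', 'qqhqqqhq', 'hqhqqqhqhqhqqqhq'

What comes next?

qqhqqqhqhqhqqqhqqqhqqqhqhqhqqqhq

Replace each of the 16 characters of hqhqqqhqhqhqqqhq in place — qq hq qq hq hq hq qq hq qq hq qq hq hq hq qq hq — and concatenate.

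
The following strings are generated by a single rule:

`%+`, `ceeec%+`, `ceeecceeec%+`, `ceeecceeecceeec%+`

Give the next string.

Every step adds ceeec at the front: s(k+1) = ceeec·s(k).
So the next term is ceeec·ceeecceeecceeec%+.

ceeecceeecceeecceeec%+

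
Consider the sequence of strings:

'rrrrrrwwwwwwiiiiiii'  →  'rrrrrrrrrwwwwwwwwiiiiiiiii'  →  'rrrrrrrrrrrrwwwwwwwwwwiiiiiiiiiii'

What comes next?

Each string has the form r^{3n} w^{2n+2} i^{2n+3}, where the shown terms are n = 2, 3, 4.
Setting n = 5 gives 15, 12, 13 characters in each block.

rrrrrrrrrrrrrrrwwwwwwwwwwwwiiiiiiiiiiiii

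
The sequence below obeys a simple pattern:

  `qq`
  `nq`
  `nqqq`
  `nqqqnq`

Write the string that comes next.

nqqqnqnqqq

Each term (from the third on) is the previous term followed by the one before it: term 3 = nq·qq = nqqq.
So term 5 is nqqqnq·nqqq.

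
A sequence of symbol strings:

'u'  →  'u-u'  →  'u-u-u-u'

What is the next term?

s(k+1) = s(k)·-·s(k) — each term doubles the last with '-' between the halves.
One more doubling of u-u-u-u gives the answer.

u-u-u-u-u-u-u-u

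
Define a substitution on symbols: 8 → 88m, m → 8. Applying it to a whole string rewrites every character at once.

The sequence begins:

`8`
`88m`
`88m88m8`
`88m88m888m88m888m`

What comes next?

φ(88m88m888m88m888m) expands symbol-by-symbol to 88m 88m 8 88m 88m 8 88m 88m 88m 8 88m 88m 8 88m 88m 88m 8; joining the 17 pieces gives the next term.

88m88m888m88m888m88m88m888m88m888m88m88m8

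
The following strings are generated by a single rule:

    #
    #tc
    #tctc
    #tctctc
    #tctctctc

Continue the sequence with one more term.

#tctctctctc

The strings grow by a fixed suffix tc each time.
One more step from #tctctctc gives the answer.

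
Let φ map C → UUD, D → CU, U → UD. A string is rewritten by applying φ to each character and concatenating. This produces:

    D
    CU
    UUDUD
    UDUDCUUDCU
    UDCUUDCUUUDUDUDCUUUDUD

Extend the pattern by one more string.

Rewriting the 22 symbols of UDCUUDCUUUDUDUDCUUUDUD one by one yields UD CU UUD UD UD CU UUD UD UD UD CU UD CU UD CU UUD UD UD UD CU UD CU; concatenated:

UDCUUUDUDUDCUUUDUDUDUDCUUDCUUDCUUUDUDUDUDCUUDCU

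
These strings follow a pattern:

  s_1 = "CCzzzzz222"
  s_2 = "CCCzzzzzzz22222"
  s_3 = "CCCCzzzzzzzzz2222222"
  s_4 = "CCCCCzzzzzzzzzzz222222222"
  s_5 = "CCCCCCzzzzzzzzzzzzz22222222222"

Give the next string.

Each string has the form C^{n} z^{2n+1} 2^{2n-1}, where the shown terms are n = 2, 3, 4, 5, 6.
For the next term, n = 7, so the run lengths are 7, 15, 13.

CCCCCCCzzzzzzzzzzzzzzz2222222222222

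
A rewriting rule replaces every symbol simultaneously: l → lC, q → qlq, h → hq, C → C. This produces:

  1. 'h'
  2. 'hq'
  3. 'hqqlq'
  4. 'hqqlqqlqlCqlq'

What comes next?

Rewriting the 13 symbols of hqqlqqlqlCqlq one by one yields hq qlq qlq lC qlq qlq lC qlq lC C qlq lC qlq; concatenated:

hqqlqqlqlCqlqqlqlCqlqlCCqlqlCqlq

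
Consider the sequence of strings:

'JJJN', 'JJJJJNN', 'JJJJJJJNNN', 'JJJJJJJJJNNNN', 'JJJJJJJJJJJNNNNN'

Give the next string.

Term n consists of 2n+1 J's, followed by n N's (n = 1, 2, …).
Setting n = 6 gives 13, 6 characters in each block.

JJJJJJJJJJJJJNNNNNN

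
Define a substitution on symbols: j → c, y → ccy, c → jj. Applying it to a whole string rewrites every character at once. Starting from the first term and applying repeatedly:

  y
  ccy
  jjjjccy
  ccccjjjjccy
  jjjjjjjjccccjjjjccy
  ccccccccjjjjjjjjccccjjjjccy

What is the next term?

Rewriting the 27 symbols of ccccccccjjjjjjjjccccjjjjccy one by one yields jj jj jj jj jj jj jj jj c c c c c c c c jj jj jj jj c c c c jj jj ccy; concatenated:

jjjjjjjjjjjjjjjjccccccccjjjjjjjjccccjjjjccy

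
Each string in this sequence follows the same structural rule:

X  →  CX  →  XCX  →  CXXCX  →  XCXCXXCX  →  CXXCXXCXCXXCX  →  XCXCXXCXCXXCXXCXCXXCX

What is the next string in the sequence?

From term 3 onward, concatenate the second-to-last term with the last: X·CX = XCX, CX·XCX = CXXCX, …
So term 8 is CXXCXXCXCXXCX·XCXCXXCXCXXCXXCXCXXCX.

CXXCXXCXCXXCXXCXCXXCXCXXCXXCXCXXCX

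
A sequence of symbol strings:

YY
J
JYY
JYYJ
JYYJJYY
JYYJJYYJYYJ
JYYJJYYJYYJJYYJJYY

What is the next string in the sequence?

JYYJJYYJYYJJYYJJYYJYYJJYYJYYJ

From term 3 onward, concatenate the last term with the second-to-last: J·YY = JYY, JYY·J = JYYJ, …
So term 8 is JYYJJYYJYYJJYYJJYY·JYYJJYYJYYJ.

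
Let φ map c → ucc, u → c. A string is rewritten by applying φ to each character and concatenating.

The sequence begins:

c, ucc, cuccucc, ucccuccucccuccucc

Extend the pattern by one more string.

Rewriting the 17 symbols of ucccuccucccuccucc one by one yields c ucc ucc ucc c ucc ucc c ucc ucc ucc c ucc ucc c ucc ucc; concatenated:

cuccuccucccuccucccuccuccucccuccucccuccucc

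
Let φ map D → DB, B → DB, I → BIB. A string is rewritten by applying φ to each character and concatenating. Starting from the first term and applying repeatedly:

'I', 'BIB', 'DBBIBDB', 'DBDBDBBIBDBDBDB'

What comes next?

Rewriting the 15 symbols of DBDBDBBIBDBDBDB one by one yields DB DB DB DB DB DB DB BIB DB DB DB DB DB DB DB; concatenated:

DBDBDBDBDBDBDBBIBDBDBDBDBDBDBDB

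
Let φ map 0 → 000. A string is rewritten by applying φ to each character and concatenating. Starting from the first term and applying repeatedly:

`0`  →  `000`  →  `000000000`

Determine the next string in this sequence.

Expanding 000000000: 0→000, 0→000, 0→000, 0→000, 0→000, 0→000, 0→000, 0→000, 0→000. Concatenated: 000 000 000 000 000 000 000 000 000.

000000000000000000000000000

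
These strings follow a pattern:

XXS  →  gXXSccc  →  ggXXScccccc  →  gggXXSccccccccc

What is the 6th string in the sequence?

gggggXXSccccccccccccccc

Every step adds g to the front and ccc to the end of the previous string.
From gggXXSccccccccc, 2 further steps: gggXXSccccccccc → ggggXXScccccccccccc → (answer).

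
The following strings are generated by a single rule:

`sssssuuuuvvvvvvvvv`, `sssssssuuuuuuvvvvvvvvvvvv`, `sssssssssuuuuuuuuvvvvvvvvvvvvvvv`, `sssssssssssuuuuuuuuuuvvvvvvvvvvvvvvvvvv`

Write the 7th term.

Reading off run lengths: s runs 5, 7, 9, 11; u runs 4, 6, 8, 10; v runs 9, 12, 15, 18 — each is linear in n, where the shown terms are n = 2, 3, 4, 5.
For term 7, n = 8, so the run lengths are 17, 16, 27.

sssssssssssssssssuuuuuuuuuuuuuuuuvvvvvvvvvvvvvvvvvvvvvvvvvvv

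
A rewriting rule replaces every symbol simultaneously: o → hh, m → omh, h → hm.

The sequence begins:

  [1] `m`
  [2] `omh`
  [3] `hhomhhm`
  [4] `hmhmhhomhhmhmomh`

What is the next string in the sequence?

Rewriting the 16 symbols of hmhmhhomhhmhmomh one by one yields hm omh hm omh hm hm hh omh hm hm omh hm omh hh omh hm; concatenated:

hmomhhmomhhmhmhhomhhmhmomhhmomhhhomhhm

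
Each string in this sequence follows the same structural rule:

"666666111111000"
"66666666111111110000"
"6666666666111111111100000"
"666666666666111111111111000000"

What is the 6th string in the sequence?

6666666666666666111111111111111100000000

The n-th term is 2n 6's then 2n 1's then n 0's, where the shown terms are n = 3, 4, 5, 6.
At n = 8 the blocks have lengths 16, 16, 8.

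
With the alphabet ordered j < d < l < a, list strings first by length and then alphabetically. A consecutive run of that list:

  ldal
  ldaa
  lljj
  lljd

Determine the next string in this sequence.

lljl

The successor of lljd increments the rightmost position that isn't already a and resets every position after it to j.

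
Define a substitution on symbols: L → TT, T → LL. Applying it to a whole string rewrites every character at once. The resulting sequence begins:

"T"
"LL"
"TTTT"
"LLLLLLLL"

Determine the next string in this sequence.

TTTTTTTTTTTTTTTT

Expanding LLLLLLLL: L→TT, L→TT, L→TT, L→TT, L→TT, L→TT, L→TT, L→TT. Concatenated: TT TT TT TT TT TT TT TT.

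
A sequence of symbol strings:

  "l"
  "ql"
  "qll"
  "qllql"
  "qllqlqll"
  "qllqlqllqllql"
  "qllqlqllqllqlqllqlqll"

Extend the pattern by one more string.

qllqlqllqllqlqllqlqllqllqlqllqllql

This is a Fibonacci-style word recurrence s(k) = s(k−1)·s(k−2): e.g. ql·l = qll.
So term 8 is qllqlqllqllqlqllqlqll·qllqlqllqllql.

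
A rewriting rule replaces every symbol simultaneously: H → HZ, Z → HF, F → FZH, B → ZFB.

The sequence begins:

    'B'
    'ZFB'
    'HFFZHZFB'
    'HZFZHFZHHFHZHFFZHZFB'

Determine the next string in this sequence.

Replace each of the 20 characters of HZFZHFZHHFHZHFFZHZFB in place — HZ HF FZH HF HZ FZH HF HZ HZ FZH HZ HF HZ FZH FZH HF HZ HF FZH ZFB — and concatenate.

HZHFFZHHFHZFZHHFHZHZFZHHZHFHZFZHFZHHFHZHFFZHZFB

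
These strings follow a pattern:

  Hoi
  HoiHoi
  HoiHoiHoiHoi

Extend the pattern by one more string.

Each string is two copies of the previous one concatenated.
So the next term is two copies of HoiHoiHoiHoi.

HoiHoiHoiHoiHoiHoiHoiHoi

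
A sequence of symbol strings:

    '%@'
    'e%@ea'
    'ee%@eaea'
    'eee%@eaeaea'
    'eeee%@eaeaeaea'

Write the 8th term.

eeeeeee%@eaeaeaeaeaeaea

Every step adds e to the front and ea to the end of the previous string.
From eeee%@eaeaeaea, 3 further steps: eeee%@eaeaeaea → eeeee%@eaeaeaeaea → eeeeee%@eaeaeaeaeaea → (answer).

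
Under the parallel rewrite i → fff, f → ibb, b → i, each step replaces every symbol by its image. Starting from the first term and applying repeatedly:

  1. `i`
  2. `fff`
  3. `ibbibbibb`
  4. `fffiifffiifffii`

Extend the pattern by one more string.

ibbibbibbffffffibbibbibbffffffibbibbibbffffff

Replace each of the 15 characters of fffiifffiifffii in place — ibb ibb ibb fff fff ibb ibb ibb fff fff ibb ibb ibb fff fff — and concatenate.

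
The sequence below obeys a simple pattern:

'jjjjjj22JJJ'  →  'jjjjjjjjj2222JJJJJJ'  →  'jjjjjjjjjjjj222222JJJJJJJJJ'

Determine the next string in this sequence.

jjjjjjjjjjjjjjj22222222JJJJJJJJJJJJ

Reading off run lengths: j runs 6, 9, 12; 2 runs 2, 4, 6; J runs 3, 6, 9 — each is linear in n (n = 1, 2, …).
Setting n = 4 gives 15, 8, 12 characters in each block.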